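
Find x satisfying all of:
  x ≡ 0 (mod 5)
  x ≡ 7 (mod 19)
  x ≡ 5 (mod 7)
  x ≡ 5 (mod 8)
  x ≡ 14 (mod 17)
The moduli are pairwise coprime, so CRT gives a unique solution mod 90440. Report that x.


Product of moduli M = 5 · 19 · 7 · 8 · 17 = 90440.
Merge one congruence at a time:
  Start: x ≡ 0 (mod 5).
  Combine with x ≡ 7 (mod 19); new modulus lcm = 95.
    Write x = 0 + 5·t and substitute into x ≡ 7 (mod 19): 5·t ≡ 7 − 0 = 7 (mod 19).
    The inverse of 5 mod 19 is 4 (since 5·4 = 20 = 1·19 + 1), so t ≡ 4·7 = 28 ≡ 9 (mod 19).
    Then x = 0 + 5·9 = 45, valid modulo lcm(5, 19) = 95: x ≡ 45 (mod 95).
  Combine with x ≡ 5 (mod 7); new modulus lcm = 665.
    Write x = 45 + 95·t and substitute into x ≡ 5 (mod 7): 95·t ≡ 5 − 45 = -40 (mod 7).
    Reduce coefficients mod 7: 4·t ≡ 2 (mod 7).
    The inverse of 4 mod 7 is 2 (since 4·2 = 8 = 1·7 + 1), so t ≡ 2·2 = 4 ≡ 4 (mod 7).
    Then x = 45 + 95·4 = 425, valid modulo lcm(95, 7) = 665: x ≡ 425 (mod 665).
  Combine with x ≡ 5 (mod 8); new modulus lcm = 5320.
    Write x = 425 + 665·t and substitute into x ≡ 5 (mod 8): 665·t ≡ 5 − 425 = -420 (mod 8).
    Reduce coefficients mod 8: 1·t ≡ 4 (mod 8).
    So t ≡ 4 (mod 8).
    Then x = 425 + 665·4 = 3085, valid modulo lcm(665, 8) = 5320: x ≡ 3085 (mod 5320).
  Combine with x ≡ 14 (mod 17); new modulus lcm = 90440.
    Write x = 3085 + 5320·t and substitute into x ≡ 14 (mod 17): 5320·t ≡ 14 − 3085 = -3071 (mod 17).
    Reduce coefficients mod 17: 16·t ≡ 6 (mod 17).
    The inverse of 16 mod 17 is 16 (since 16·16 = 256 = 15·17 + 1), so t ≡ 16·6 = 96 ≡ 11 (mod 17).
    Then x = 3085 + 5320·11 = 61605, valid modulo lcm(5320, 17) = 90440: x ≡ 61605 (mod 90440).
Verify against each original: 61605 mod 5 = 0, 61605 mod 19 = 7, 61605 mod 7 = 5, 61605 mod 8 = 5, 61605 mod 17 = 14.

x ≡ 61605 (mod 90440).


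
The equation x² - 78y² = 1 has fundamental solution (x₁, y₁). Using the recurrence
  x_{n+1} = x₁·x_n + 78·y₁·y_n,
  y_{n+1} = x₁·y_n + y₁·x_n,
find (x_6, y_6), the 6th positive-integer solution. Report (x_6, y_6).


Step 1: Find the fundamental solution (x₁, y₁) of x² - 78y² = 1.
  Expand √78 as a continued fraction. a₀ = ⌊√78⌋ = 8; iterate m_{k+1} = d_k·a_k − m_k, d_{k+1} = (78 − m_{k+1}²)/d_k, a_{k+1} = ⌊(a₀ + m_{k+1})/d_{k+1}⌋ (starting m₀ = 0, d₀ = 1), with convergents p_k = a_k·p_{k-1} + p_{k-2}, q_k = a_k·q_{k-1} + q_{k-2} (p₋₁ = 1, q₋₁ = 0):
  k = 0: a₀ = 8; p₀/q₀ = 8/1; p₀² − 78·q₀² = 64 − 78 = -14.
  k = 1: m = 8, d = 14, a = ⌊(8 + 8)/14⌋ = 1; p/q = (1·8 + 1)/(1·1 + 0) = 9/1; p² − 78·q² = 81 − 78 = 3.
  k = 2: m = 6, d = 3, a = ⌊(8 + 6)/3⌋ = 4; p/q = (4·9 + 8)/(4·1 + 1) = 44/5; p² − 78·q² = 1936 − 1950 = -14.
  k = 3: m = 6, d = 14, a = ⌊(8 + 6)/14⌋ = 1; p/q = (1·44 + 9)/(1·5 + 1) = 53/6; p² − 78·q² = 2809 − 2808 = 1.
  The first convergent with p² − 78·q² = 1 gives the fundamental solution (x₁, y₁) = (53, 6).
Step 2: Apply the recurrence (x_{n+1}, y_{n+1}) = (x₁x_n + 78y₁y_n, x₁y_n + y₁x_n) repeatedly.
  From (x_1, y_1) = (53, 6): x_2 = 53·53 + 78·6·6 = 5617; y_2 = 53·6 + 6·53 = 636.
  From (x_2, y_2) = (5617, 636): x_3 = 53·5617 + 78·6·636 = 595349; y_3 = 53·636 + 6·5617 = 67410.
  From (x_3, y_3) = (595349, 67410): x_4 = 53·595349 + 78·6·67410 = 63101377; y_4 = 53·67410 + 6·595349 = 7144824.
  From (x_4, y_4) = (63101377, 7144824): x_5 = 53·63101377 + 78·6·7144824 = 6688150613; y_5 = 53·7144824 + 6·63101377 = 757283934.
  From (x_5, y_5) = (6688150613, 757283934): x_6 = 53·6688150613 + 78·6·757283934 = 708880863601; y_6 = 53·757283934 + 6·6688150613 = 80264952180.
Step 3: Verify x_6² - 78·y_6² = 502512078779699566687201 - 502512078779699566687200 = 1 (should be 1). ✓

(x_1, y_1) = (53, 6); (x_6, y_6) = (708880863601, 80264952180).


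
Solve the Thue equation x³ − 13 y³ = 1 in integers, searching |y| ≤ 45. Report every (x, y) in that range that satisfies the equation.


The equation is x³ - 13y³ = 1. For fixed y, x³ = 13·y³ + 1, so a solution requires the RHS to be a perfect cube.
Strategy: iterate y from -45 to 45, compute RHS = 13·y³ + 1, and check whether it is a (positive or negative) perfect cube.
Check small values of y:
  y = 0: RHS = 1 = (1)³ ⇒ x = 1 works.
  y = 1: RHS = 14 is not a perfect cube.
  y = -1: RHS = -12 is not a perfect cube.
  y = 2: RHS = 105 is not a perfect cube.
  y = -2: RHS = -103 is not a perfect cube.
  y = 3: RHS = 352 is not a perfect cube.
  y = -3: RHS = -350 is not a perfect cube.
Continuing the search up to |y| = 45 finds no further solutions beyond those listed.
Collected solutions: (1, 0).

Solutions (with |y| ≤ 45): (1, 0).


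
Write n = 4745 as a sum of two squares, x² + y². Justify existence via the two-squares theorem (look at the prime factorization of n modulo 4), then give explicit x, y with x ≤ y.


Step 1: Factor n = 4745 = 5 · 13 · 73.
Step 2: Check the mod-4 condition on each prime factor: 5 ≡ 1 (mod 4), exponent 1; 13 ≡ 1 (mod 4), exponent 1; 73 ≡ 1 (mod 4), exponent 1.
All primes ≡ 3 (mod 4) appear to even exponent (or don't appear), so by the two-squares theorem n IS expressible as a sum of two squares.
Step 3: Build a representation. Here n = 5 · 13 · 73 is a product of primes ≡ 1 (mod 4). Each prime p ≡ 1 (mod 4) is itself a sum of two squares; find a² by testing p − a² for a perfect square:
  5: 5 − 1² = 4 = 2² ⇒ 5 = 1² + 2².
  13: 13 − 1² = 12, 13 − 2² = 9 = 3² ⇒ 13 = 2² + 3².
  73: 73 − 1² = 72, 73 − 2² = 69, 73 − 3² = 64 = 8² ⇒ 73 = 3² + 8².
  Combine using the Brahmagupta–Fibonacci identity (a² + b²)(c² + d²) = (ac − bd)² + (ad + bc)² = (ac + bd)² + (ad − bc)²:
  5 · 13 = 65: from (1² + 2²)(2² + 3²), take (1·2 − 2·3, 1·3 + 2·2) = (2 − 6, 3 + 4) = (-4, 7); dropping signs (only squares matter) gives (4, 7); check 4² + 7² = 16 + 49 = 65 ✓.
  65 · 73 = 4745: from (4² + 7²)(3² + 8²), take (4·3 − 7·8, 4·8 + 7·3) = (12 − 56, 32 + 21) = (-44, 53); dropping signs (only squares matter) gives (44, 53); check 44² + 53² = 1936 + 2809 = 4745 ✓.
Step 4: Order so x ≤ y and verify: 44² + 53² = 1936 + 2809 = 4745 = n. ✓

n = 4745 = 44² + 53² (one valid representation with x ≤ y).


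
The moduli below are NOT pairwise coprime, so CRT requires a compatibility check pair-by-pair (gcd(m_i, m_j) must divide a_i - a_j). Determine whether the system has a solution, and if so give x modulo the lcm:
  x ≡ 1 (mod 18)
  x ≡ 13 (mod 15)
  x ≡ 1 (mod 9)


Moduli 18, 15, 9 are not pairwise coprime, so CRT works modulo lcm(m_i) when all pairwise compatibility conditions hold.
Pairwise compatibility: gcd(m_i, m_j) must divide a_i - a_j for every pair.
Merge one congruence at a time:
  Start: x ≡ 1 (mod 18).
  Combine with x ≡ 13 (mod 15): gcd(18, 15) = 3; 13 - 1 = 12, which IS divisible by 3, so compatible.
    Write x = 1 + 18·t and substitute into x ≡ 13 (mod 15): 18·t ≡ 13 − 1 = 12 (mod 15).
    Divide the congruence (and modulus) by g = 3: 6·t ≡ 4 (mod 5).
    Reduce coefficients mod 5: 1·t ≡ 4 (mod 5).
    So t ≡ 4 (mod 5).
    Then x = 1 + 18·4 = 73, valid modulo lcm(18, 15) = 90: x ≡ 73 (mod 90).
  Combine with x ≡ 1 (mod 9): gcd(90, 9) = 9; 1 - 73 = -72, which IS divisible by 9, so compatible.
    Write x = 73 + 90·t and substitute into x ≡ 1 (mod 9): 90·t ≡ 1 − 73 = -72 (mod 9).
    Divide the congruence (and modulus) by g = 9: 10·t ≡ -8 (mod 1).
    Modulo 1 every t works; take t = 0.
    Then x = 73 + 90·0 = 73, valid modulo lcm(90, 9) = 90: x ≡ 73 (mod 90).
Verify: 73 mod 18 = 1, 73 mod 15 = 13, 73 mod 9 = 1.

x ≡ 73 (mod 90).


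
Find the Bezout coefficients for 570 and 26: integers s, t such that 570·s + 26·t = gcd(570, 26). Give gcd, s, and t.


Euclidean algorithm on (570, 26) — divide until remainder is 0:
  570 = 21 · 26 + 24
  26 = 1 · 24 + 2
  24 = 12 · 2 + 0
gcd(570, 26) = 2.
Track Bezout coefficients alongside the remainders: start with r₀ = 570 = a·1 + b·0 (s = 1, t = 0) and r₁ = 26 = a·0 + b·1 (s = 0, t = 1); each new remainder r_{k+1} = r_{k-1} − q_k·r_k inherits s_{k+1} = s_{k-1} − q_k·s_k, t_{k+1} = t_{k-1} − q_k·t_k, so r_k = a·s_k + b·t_k at every step:
  q = 21: r = 24, s = 1 − 21·0 = 1, t = 0 − 21·1 = -21  (check: 570·1 + 26·(-21) = 24)
  q = 1: r = 2, s = 0 − 1·1 = -1, t = 1 − 1·(-21) = 22  (check: 570·(-1) + 26·22 = 2)
The row with r = 2 (the gcd) gives the Bezout coefficients s = -1, t = 22.
Result: 570 · (-1) + 26 · (22) = 2.

gcd(570, 26) = 2; s = -1, t = 22 (check: 570·(-1) + 26·22 = 2).


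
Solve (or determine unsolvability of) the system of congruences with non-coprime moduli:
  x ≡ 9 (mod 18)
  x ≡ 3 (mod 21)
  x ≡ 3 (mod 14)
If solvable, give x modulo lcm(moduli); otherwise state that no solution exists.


Moduli 18, 21, 14 are not pairwise coprime, so CRT works modulo lcm(m_i) when all pairwise compatibility conditions hold.
Pairwise compatibility: gcd(m_i, m_j) must divide a_i - a_j for every pair.
Merge one congruence at a time:
  Start: x ≡ 9 (mod 18).
  Combine with x ≡ 3 (mod 21): gcd(18, 21) = 3; 3 - 9 = -6, which IS divisible by 3, so compatible.
    Write x = 9 + 18·t and substitute into x ≡ 3 (mod 21): 18·t ≡ 3 − 9 = -6 (mod 21).
    Divide the congruence (and modulus) by g = 3: 6·t ≡ -2 (mod 7).
    Reduce coefficients mod 7: 6·t ≡ 5 (mod 7).
    The inverse of 6 mod 7 is 6 (since 6·6 = 36 = 5·7 + 1), so t ≡ 6·5 = 30 ≡ 2 (mod 7).
    Then x = 9 + 18·2 = 45, valid modulo lcm(18, 21) = 126: x ≡ 45 (mod 126).
  Combine with x ≡ 3 (mod 14): gcd(126, 14) = 14; 3 - 45 = -42, which IS divisible by 14, so compatible.
    Write x = 45 + 126·t and substitute into x ≡ 3 (mod 14): 126·t ≡ 3 − 45 = -42 (mod 14).
    Divide the congruence (and modulus) by g = 14: 9·t ≡ -3 (mod 1).
    Modulo 1 every t works; take t = 0.
    Then x = 45 + 126·0 = 45, valid modulo lcm(126, 14) = 126: x ≡ 45 (mod 126).
Verify: 45 mod 18 = 9, 45 mod 21 = 3, 45 mod 14 = 3.

x ≡ 45 (mod 126).


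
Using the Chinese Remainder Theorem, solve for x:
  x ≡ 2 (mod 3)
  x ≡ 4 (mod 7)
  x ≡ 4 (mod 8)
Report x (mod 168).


Moduli 3, 7, 8 are pairwise coprime; by CRT there is a unique solution modulo M = 3 · 7 · 8 = 168.
Solve pairwise, accumulating the modulus:
  Start with x ≡ 2 (mod 3).
  Combine with x ≡ 4 (mod 7): since gcd(3, 7) = 1, we get a unique residue mod 21.
    Write x = 2 + 3·t and substitute into x ≡ 4 (mod 7): 3·t ≡ 4 − 2 = 2 (mod 7).
    The inverse of 3 mod 7 is 5 (since 3·5 = 15 = 2·7 + 1), so t ≡ 5·2 = 10 ≡ 3 (mod 7).
    Then x = 2 + 3·3 = 11, valid modulo lcm(3, 7) = 21: x ≡ 11 (mod 21).
  Combine with x ≡ 4 (mod 8): since gcd(21, 8) = 1, we get a unique residue mod 168.
    Write x = 11 + 21·t and substitute into x ≡ 4 (mod 8): 21·t ≡ 4 − 11 = -7 (mod 8).
    Reduce coefficients mod 8: 5·t ≡ 1 (mod 8).
    The inverse of 5 mod 8 is 5 (since 5·5 = 25 = 3·8 + 1), so t ≡ 5·1 = 5 ≡ 5 (mod 8).
    Then x = 11 + 21·5 = 116, valid modulo lcm(21, 8) = 168: x ≡ 116 (mod 168).
Verify: 116 mod 3 = 2 ✓, 116 mod 7 = 4 ✓, 116 mod 8 = 4 ✓.

x ≡ 116 (mod 168).


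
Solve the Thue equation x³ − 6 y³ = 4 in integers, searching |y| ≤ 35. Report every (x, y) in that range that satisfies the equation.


The equation is x³ - 6y³ = 4. For fixed y, x³ = 6·y³ + 4, so a solution requires the RHS to be a perfect cube.
Strategy: iterate y from -35 to 35, compute RHS = 6·y³ + 4, and check whether it is a (positive or negative) perfect cube.
Check small values of y:
  y = 0: RHS = 4 is not a perfect cube.
  y = 1: RHS = 10 is not a perfect cube.
  y = -1: RHS = -2 is not a perfect cube.
  y = 2: RHS = 52 is not a perfect cube.
  y = -2: RHS = -44 is not a perfect cube.
  y = 3: RHS = 166 is not a perfect cube.
  y = -3: RHS = -158 is not a perfect cube.
Continuing the search up to |y| = 35 finds no solutions either.
No (x, y) in the scanned range satisfies the equation.

No integer solutions with |y| ≤ 35.


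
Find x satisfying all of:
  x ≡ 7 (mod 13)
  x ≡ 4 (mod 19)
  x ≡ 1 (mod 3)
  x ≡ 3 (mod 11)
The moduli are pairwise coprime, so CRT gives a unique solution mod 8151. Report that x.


Product of moduli M = 13 · 19 · 3 · 11 = 8151.
Merge one congruence at a time:
  Start: x ≡ 7 (mod 13).
  Combine with x ≡ 4 (mod 19); new modulus lcm = 247.
    Write x = 7 + 13·t and substitute into x ≡ 4 (mod 19): 13·t ≡ 4 − 7 = -3 (mod 19).
    Reduce coefficients mod 19: 13·t ≡ 16 (mod 19).
    The inverse of 13 mod 19 is 3 (since 13·3 = 39 = 2·19 + 1), so t ≡ 3·16 = 48 ≡ 10 (mod 19).
    Then x = 7 + 13·10 = 137, valid modulo lcm(13, 19) = 247: x ≡ 137 (mod 247).
  Combine with x ≡ 1 (mod 3); new modulus lcm = 741.
    Write x = 137 + 247·t and substitute into x ≡ 1 (mod 3): 247·t ≡ 1 − 137 = -136 (mod 3).
    Reduce coefficients mod 3: 1·t ≡ 2 (mod 3).
    So t ≡ 2 (mod 3).
    Then x = 137 + 247·2 = 631, valid modulo lcm(247, 3) = 741: x ≡ 631 (mod 741).
  Combine with x ≡ 3 (mod 11); new modulus lcm = 8151.
    Write x = 631 + 741·t and substitute into x ≡ 3 (mod 11): 741·t ≡ 3 − 631 = -628 (mod 11).
    Reduce coefficients mod 11: 4·t ≡ 10 (mod 11).
    The inverse of 4 mod 11 is 3 (since 4·3 = 12 = 1·11 + 1), so t ≡ 3·10 = 30 ≡ 8 (mod 11).
    Then x = 631 + 741·8 = 6559, valid modulo lcm(741, 11) = 8151: x ≡ 6559 (mod 8151).
Verify against each original: 6559 mod 13 = 7, 6559 mod 19 = 4, 6559 mod 3 = 1, 6559 mod 11 = 3.

x ≡ 6559 (mod 8151).


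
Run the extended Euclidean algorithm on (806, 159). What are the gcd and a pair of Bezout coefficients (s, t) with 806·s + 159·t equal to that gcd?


Euclidean algorithm on (806, 159) — divide until remainder is 0:
  806 = 5 · 159 + 11
  159 = 14 · 11 + 5
  11 = 2 · 5 + 1
  5 = 5 · 1 + 0
gcd(806, 159) = 1.
Track Bezout coefficients alongside the remainders: start with r₀ = 806 = a·1 + b·0 (s = 1, t = 0) and r₁ = 159 = a·0 + b·1 (s = 0, t = 1); each new remainder r_{k+1} = r_{k-1} − q_k·r_k inherits s_{k+1} = s_{k-1} − q_k·s_k, t_{k+1} = t_{k-1} − q_k·t_k, so r_k = a·s_k + b·t_k at every step:
  q = 5: r = 11, s = 1 − 5·0 = 1, t = 0 − 5·1 = -5  (check: 806·1 + 159·(-5) = 11)
  q = 14: r = 5, s = 0 − 14·1 = -14, t = 1 − 14·(-5) = 71  (check: 806·(-14) + 159·71 = 5)
  q = 2: r = 1, s = 1 − 2·(-14) = 29, t = -5 − 2·71 = -147  (check: 806·29 + 159·(-147) = 1)
The row with r = 1 (the gcd) gives the Bezout coefficients s = 29, t = -147.
Result: 806 · (29) + 159 · (-147) = 1.

gcd(806, 159) = 1; s = 29, t = -147 (check: 806·29 + 159·(-147) = 1).


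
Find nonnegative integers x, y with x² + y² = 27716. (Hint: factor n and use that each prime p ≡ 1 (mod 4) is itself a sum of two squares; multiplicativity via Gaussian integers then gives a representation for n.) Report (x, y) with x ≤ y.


Step 1: Factor n = 27716 = 2^2 · 13^2 · 41.
Step 2: Check the mod-4 condition on each prime factor: 2 = 2 (special); 13 ≡ 1 (mod 4), exponent 2; 41 ≡ 1 (mod 4), exponent 1.
All primes ≡ 3 (mod 4) appear to even exponent (or don't appear), so by the two-squares theorem n IS expressible as a sum of two squares.
Step 3: Build a representation. Group n = k² · m with k = 2 and m = 13 · 13 · 41 = 6929 (a product of primes ≡ 1 (mod 4)); a representation of m scales to one of n via (k·x)² + (k·y)² = k²(x² + y²). Each prime p ≡ 1 (mod 4) is itself a sum of two squares; find a² by testing p − a² for a perfect square:
  13: 13 − 1² = 12, 13 − 2² = 9 = 3² ⇒ 13 = 2² + 3².
  41: 41 − 1² = 40, 41 − 2² = 37, 41 − 3² = 32, 41 − 4² = 25 = 5² ⇒ 41 = 4² + 5².
  Combine using the Brahmagupta–Fibonacci identity (a² + b²)(c² + d²) = (ac − bd)² + (ad + bc)² = (ac + bd)² + (ad − bc)²:
  13 · 13 = 169: from (2² + 3²)(2² + 3²), take (2·2 − 3·3, 2·3 + 3·2) = (4 − 9, 6 + 6) = (-5, 12); dropping signs (only squares matter) gives (5, 12); check 5² + 12² = 25 + 144 = 169 ✓.
  169 · 41 = 6929: from (5² + 12²)(4² + 5²), take (5·4 − 12·5, 5·5 + 12·4) = (20 − 60, 25 + 48) = (-40, 73); dropping signs (only squares matter) gives (40, 73); check 40² + 73² = 1600 + 5329 = 6929 ✓.
  Scale by k = 2: (2·40, 2·73) = (80, 146).
Step 4: Order so x ≤ y and verify: 80² + 146² = 6400 + 21316 = 27716 = n. ✓

n = 27716 = 80² + 146² (one valid representation with x ≤ y).


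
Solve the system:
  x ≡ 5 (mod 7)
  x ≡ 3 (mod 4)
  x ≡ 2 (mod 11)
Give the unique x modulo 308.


Moduli 7, 4, 11 are pairwise coprime; by CRT there is a unique solution modulo M = 7 · 4 · 11 = 308.
Solve pairwise, accumulating the modulus:
  Start with x ≡ 5 (mod 7).
  Combine with x ≡ 3 (mod 4): since gcd(7, 4) = 1, we get a unique residue mod 28.
    Write x = 5 + 7·t and substitute into x ≡ 3 (mod 4): 7·t ≡ 3 − 5 = -2 (mod 4).
    Reduce coefficients mod 4: 3·t ≡ 2 (mod 4).
    The inverse of 3 mod 4 is 3 (since 3·3 = 9 = 2·4 + 1), so t ≡ 3·2 = 6 ≡ 2 (mod 4).
    Then x = 5 + 7·2 = 19, valid modulo lcm(7, 4) = 28: x ≡ 19 (mod 28).
  Combine with x ≡ 2 (mod 11): since gcd(28, 11) = 1, we get a unique residue mod 308.
    Write x = 19 + 28·t and substitute into x ≡ 2 (mod 11): 28·t ≡ 2 − 19 = -17 (mod 11).
    Reduce coefficients mod 11: 6·t ≡ 5 (mod 11).
    The inverse of 6 mod 11 is 2 (since 6·2 = 12 = 1·11 + 1), so t ≡ 2·5 = 10 ≡ 10 (mod 11).
    Then x = 19 + 28·10 = 299, valid modulo lcm(28, 11) = 308: x ≡ 299 (mod 308).
Verify: 299 mod 7 = 5 ✓, 299 mod 4 = 3 ✓, 299 mod 11 = 2 ✓.

x ≡ 299 (mod 308).


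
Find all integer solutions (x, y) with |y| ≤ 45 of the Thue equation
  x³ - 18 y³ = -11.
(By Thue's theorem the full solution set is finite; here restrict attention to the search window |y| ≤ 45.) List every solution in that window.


The equation is x³ - 18y³ = -11. For fixed y, x³ = 18·y³ − 11, so a solution requires the RHS to be a perfect cube.
Strategy: iterate y from -45 to 45, compute RHS = 18·y³ − 11, and check whether it is a (positive or negative) perfect cube.
Check small values of y:
  y = 0: RHS = -11 is not a perfect cube.
  y = 1: RHS = 7 is not a perfect cube.
  y = -1: RHS = -29 is not a perfect cube.
  y = 2: RHS = 133 is not a perfect cube.
  y = -2: RHS = -155 is not a perfect cube.
  y = 3: RHS = 475 is not a perfect cube.
  y = -3: RHS = -497 is not a perfect cube.
Continuing the search up to |y| = 45 finds no solutions either.
No (x, y) in the scanned range satisfies the equation.

No integer solutions with |y| ≤ 45.


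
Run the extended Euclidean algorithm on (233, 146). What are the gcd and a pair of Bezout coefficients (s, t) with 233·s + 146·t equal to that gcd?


Euclidean algorithm on (233, 146) — divide until remainder is 0:
  233 = 1 · 146 + 87
  146 = 1 · 87 + 59
  87 = 1 · 59 + 28
  59 = 2 · 28 + 3
  28 = 9 · 3 + 1
  3 = 3 · 1 + 0
gcd(233, 146) = 1.
Track Bezout coefficients alongside the remainders: start with r₀ = 233 = a·1 + b·0 (s = 1, t = 0) and r₁ = 146 = a·0 + b·1 (s = 0, t = 1); each new remainder r_{k+1} = r_{k-1} − q_k·r_k inherits s_{k+1} = s_{k-1} − q_k·s_k, t_{k+1} = t_{k-1} − q_k·t_k, so r_k = a·s_k + b·t_k at every step:
  q = 1: r = 87, s = 1 − 1·0 = 1, t = 0 − 1·1 = -1  (check: 233·1 + 146·(-1) = 87)
  q = 1: r = 59, s = 0 − 1·1 = -1, t = 1 − 1·(-1) = 2  (check: 233·(-1) + 146·2 = 59)
  q = 1: r = 28, s = 1 − 1·(-1) = 2, t = -1 − 1·2 = -3  (check: 233·2 + 146·(-3) = 28)
  q = 2: r = 3, s = -1 − 2·2 = -5, t = 2 − 2·(-3) = 8  (check: 233·(-5) + 146·8 = 3)
  q = 9: r = 1, s = 2 − 9·(-5) = 47, t = -3 − 9·8 = -75  (check: 233·47 + 146·(-75) = 1)
The row with r = 1 (the gcd) gives the Bezout coefficients s = 47, t = -75.
Result: 233 · (47) + 146 · (-75) = 1.

gcd(233, 146) = 1; s = 47, t = -75 (check: 233·47 + 146·(-75) = 1).


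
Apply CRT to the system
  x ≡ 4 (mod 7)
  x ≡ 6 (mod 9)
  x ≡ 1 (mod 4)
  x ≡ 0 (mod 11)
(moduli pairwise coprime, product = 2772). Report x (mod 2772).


Product of moduli M = 7 · 9 · 4 · 11 = 2772.
Merge one congruence at a time:
  Start: x ≡ 4 (mod 7).
  Combine with x ≡ 6 (mod 9); new modulus lcm = 63.
    Write x = 4 + 7·t and substitute into x ≡ 6 (mod 9): 7·t ≡ 6 − 4 = 2 (mod 9).
    The inverse of 7 mod 9 is 4 (since 7·4 = 28 = 3·9 + 1), so t ≡ 4·2 = 8 ≡ 8 (mod 9).
    Then x = 4 + 7·8 = 60, valid modulo lcm(7, 9) = 63: x ≡ 60 (mod 63).
  Combine with x ≡ 1 (mod 4); new modulus lcm = 252.
    Write x = 60 + 63·t and substitute into x ≡ 1 (mod 4): 63·t ≡ 1 − 60 = -59 (mod 4).
    Reduce coefficients mod 4: 3·t ≡ 1 (mod 4).
    The inverse of 3 mod 4 is 3 (since 3·3 = 9 = 2·4 + 1), so t ≡ 3·1 = 3 ≡ 3 (mod 4).
    Then x = 60 + 63·3 = 249, valid modulo lcm(63, 4) = 252: x ≡ 249 (mod 252).
  Combine with x ≡ 0 (mod 11); new modulus lcm = 2772.
    Write x = 249 + 252·t and substitute into x ≡ 0 (mod 11): 252·t ≡ 0 − 249 = -249 (mod 11).
    Reduce coefficients mod 11: 10·t ≡ 4 (mod 11).
    The inverse of 10 mod 11 is 10 (since 10·10 = 100 = 9·11 + 1), so t ≡ 10·4 = 40 ≡ 7 (mod 11).
    Then x = 249 + 252·7 = 2013, valid modulo lcm(252, 11) = 2772: x ≡ 2013 (mod 2772).
Verify against each original: 2013 mod 7 = 4, 2013 mod 9 = 6, 2013 mod 4 = 1, 2013 mod 11 = 0.

x ≡ 2013 (mod 2772).


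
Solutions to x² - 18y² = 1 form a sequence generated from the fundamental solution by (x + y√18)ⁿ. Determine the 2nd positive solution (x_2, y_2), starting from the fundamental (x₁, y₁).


Step 1: Find the fundamental solution (x₁, y₁) of x² - 18y² = 1.
  Expand √18 as a continued fraction. a₀ = ⌊√18⌋ = 4; iterate m_{k+1} = d_k·a_k − m_k, d_{k+1} = (18 − m_{k+1}²)/d_k, a_{k+1} = ⌊(a₀ + m_{k+1})/d_{k+1}⌋ (starting m₀ = 0, d₀ = 1), with convergents p_k = a_k·p_{k-1} + p_{k-2}, q_k = a_k·q_{k-1} + q_{k-2} (p₋₁ = 1, q₋₁ = 0):
  k = 0: a₀ = 4; p₀/q₀ = 4/1; p₀² − 18·q₀² = 16 − 18 = -2.
  k = 1: m = 4, d = 2, a = ⌊(4 + 4)/2⌋ = 4; p/q = (4·4 + 1)/(4·1 + 0) = 17/4; p² − 18·q² = 289 − 288 = 1.
  The first convergent with p² − 18·q² = 1 gives the fundamental solution (x₁, y₁) = (17, 4).
Step 2: Apply the recurrence (x_{n+1}, y_{n+1}) = (x₁x_n + 18y₁y_n, x₁y_n + y₁x_n) repeatedly.
  From (x_1, y_1) = (17, 4): x_2 = 17·17 + 18·4·4 = 577; y_2 = 17·4 + 4·17 = 136.
Step 3: Verify x_2² - 18·y_2² = 332929 - 332928 = 1 (should be 1). ✓

(x_1, y_1) = (17, 4); (x_2, y_2) = (577, 136).


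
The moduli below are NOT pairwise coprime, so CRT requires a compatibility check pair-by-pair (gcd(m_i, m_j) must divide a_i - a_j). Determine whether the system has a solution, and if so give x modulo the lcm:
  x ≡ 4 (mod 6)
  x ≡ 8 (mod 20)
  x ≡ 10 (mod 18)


Moduli 6, 20, 18 are not pairwise coprime, so CRT works modulo lcm(m_i) when all pairwise compatibility conditions hold.
Pairwise compatibility: gcd(m_i, m_j) must divide a_i - a_j for every pair.
Merge one congruence at a time:
  Start: x ≡ 4 (mod 6).
  Combine with x ≡ 8 (mod 20): gcd(6, 20) = 2; 8 - 4 = 4, which IS divisible by 2, so compatible.
    Write x = 4 + 6·t and substitute into x ≡ 8 (mod 20): 6·t ≡ 8 − 4 = 4 (mod 20).
    Divide the congruence (and modulus) by g = 2: 3·t ≡ 2 (mod 10).
    The inverse of 3 mod 10 is 7 (since 3·7 = 21 = 2·10 + 1), so t ≡ 7·2 = 14 ≡ 4 (mod 10).
    Then x = 4 + 6·4 = 28, valid modulo lcm(6, 20) = 60: x ≡ 28 (mod 60).
  Combine with x ≡ 10 (mod 18): gcd(60, 18) = 6; 10 - 28 = -18, which IS divisible by 6, so compatible.
    Write x = 28 + 60·t and substitute into x ≡ 10 (mod 18): 60·t ≡ 10 − 28 = -18 (mod 18).
    Divide the congruence (and modulus) by g = 6: 10·t ≡ -3 (mod 3).
    Reduce coefficients mod 3: 1·t ≡ 0 (mod 3).
    So t ≡ 0 (mod 3).
    Then x = 28 + 60·0 = 28, valid modulo lcm(60, 18) = 180: x ≡ 28 (mod 180).
Verify: 28 mod 6 = 4, 28 mod 20 = 8, 28 mod 18 = 10.

x ≡ 28 (mod 180).


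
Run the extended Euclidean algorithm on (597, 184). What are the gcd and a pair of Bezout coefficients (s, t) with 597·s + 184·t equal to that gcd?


Euclidean algorithm on (597, 184) — divide until remainder is 0:
  597 = 3 · 184 + 45
  184 = 4 · 45 + 4
  45 = 11 · 4 + 1
  4 = 4 · 1 + 0
gcd(597, 184) = 1.
Track Bezout coefficients alongside the remainders: start with r₀ = 597 = a·1 + b·0 (s = 1, t = 0) and r₁ = 184 = a·0 + b·1 (s = 0, t = 1); each new remainder r_{k+1} = r_{k-1} − q_k·r_k inherits s_{k+1} = s_{k-1} − q_k·s_k, t_{k+1} = t_{k-1} − q_k·t_k, so r_k = a·s_k + b·t_k at every step:
  q = 3: r = 45, s = 1 − 3·0 = 1, t = 0 − 3·1 = -3  (check: 597·1 + 184·(-3) = 45)
  q = 4: r = 4, s = 0 − 4·1 = -4, t = 1 − 4·(-3) = 13  (check: 597·(-4) + 184·13 = 4)
  q = 11: r = 1, s = 1 − 11·(-4) = 45, t = -3 − 11·13 = -146  (check: 597·45 + 184·(-146) = 1)
The row with r = 1 (the gcd) gives the Bezout coefficients s = 45, t = -146.
Result: 597 · (45) + 184 · (-146) = 1.

gcd(597, 184) = 1; s = 45, t = -146 (check: 597·45 + 184·(-146) = 1).


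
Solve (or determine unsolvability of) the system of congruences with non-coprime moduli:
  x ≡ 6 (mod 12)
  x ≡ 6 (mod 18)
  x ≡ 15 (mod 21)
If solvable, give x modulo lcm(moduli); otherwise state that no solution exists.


Moduli 12, 18, 21 are not pairwise coprime, so CRT works modulo lcm(m_i) when all pairwise compatibility conditions hold.
Pairwise compatibility: gcd(m_i, m_j) must divide a_i - a_j for every pair.
Merge one congruence at a time:
  Start: x ≡ 6 (mod 12).
  Combine with x ≡ 6 (mod 18): gcd(12, 18) = 6; 6 - 6 = 0, which IS divisible by 6, so compatible.
    Write x = 6 + 12·t and substitute into x ≡ 6 (mod 18): 12·t ≡ 6 − 6 = 0 (mod 18).
    Divide the congruence (and modulus) by g = 6: 2·t ≡ 0 (mod 3).
    The inverse of 2 mod 3 is 2 (since 2·2 = 4 = 1·3 + 1), so t ≡ 2·0 = 0 ≡ 0 (mod 3).
    Then x = 6 + 12·0 = 6, valid modulo lcm(12, 18) = 36: x ≡ 6 (mod 36).
  Combine with x ≡ 15 (mod 21): gcd(36, 21) = 3; 15 - 6 = 9, which IS divisible by 3, so compatible.
    Write x = 6 + 36·t and substitute into x ≡ 15 (mod 21): 36·t ≡ 15 − 6 = 9 (mod 21).
    Divide the congruence (and modulus) by g = 3: 12·t ≡ 3 (mod 7).
    Reduce coefficients mod 7: 5·t ≡ 3 (mod 7).
    The inverse of 5 mod 7 is 3 (since 5·3 = 15 = 2·7 + 1), so t ≡ 3·3 = 9 ≡ 2 (mod 7).
    Then x = 6 + 36·2 = 78, valid modulo lcm(36, 21) = 252: x ≡ 78 (mod 252).
Verify: 78 mod 12 = 6, 78 mod 18 = 6, 78 mod 21 = 15.

x ≡ 78 (mod 252).


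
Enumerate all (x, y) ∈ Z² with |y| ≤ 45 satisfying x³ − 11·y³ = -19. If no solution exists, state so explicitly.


The equation is x³ - 11y³ = -19. For fixed y, x³ = 11·y³ − 19, so a solution requires the RHS to be a perfect cube.
Strategy: iterate y from -45 to 45, compute RHS = 11·y³ − 19, and check whether it is a (positive or negative) perfect cube.
Check small values of y:
  y = 0: RHS = -19 is not a perfect cube.
  y = 1: RHS = -8 = (-2)³ ⇒ x = -2 works.
  y = -1: RHS = -30 is not a perfect cube.
  y = 2: RHS = 69 is not a perfect cube.
  y = -2: RHS = -107 is not a perfect cube.
  y = 3: RHS = 278 is not a perfect cube.
  y = -3: RHS = -316 is not a perfect cube.
Continuing, at y = 9: RHS = 8000 = (20)³ ⇒ x = 20 works.
Searching the remaining y in |y| ≤ 45 finds no further solutions.
Collected solutions: (-2, 1), (20, 9).

Solutions (with |y| ≤ 45): (-2, 1), (20, 9).


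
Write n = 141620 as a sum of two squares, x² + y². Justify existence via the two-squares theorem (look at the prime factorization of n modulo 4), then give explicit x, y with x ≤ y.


Step 1: Factor n = 141620 = 2^2 · 5 · 73 · 97.
Step 2: Check the mod-4 condition on each prime factor: 2 = 2 (special); 5 ≡ 1 (mod 4), exponent 1; 73 ≡ 1 (mod 4), exponent 1; 97 ≡ 1 (mod 4), exponent 1.
All primes ≡ 3 (mod 4) appear to even exponent (or don't appear), so by the two-squares theorem n IS expressible as a sum of two squares.
Step 3: Build a representation. Group n = k² · m with k = 2 and m = 5 · 73 · 97 = 35405 (a product of primes ≡ 1 (mod 4)); a representation of m scales to one of n via (k·x)² + (k·y)² = k²(x² + y²). Each prime p ≡ 1 (mod 4) is itself a sum of two squares; find a² by testing p − a² for a perfect square:
  5: 5 − 1² = 4 = 2² ⇒ 5 = 1² + 2².
  73: 73 − 1² = 72, 73 − 2² = 69, 73 − 3² = 64 = 8² ⇒ 73 = 3² + 8².
  97: 97 − 1² = 96, 97 − 2² = 93, 97 − 3² = 88, 97 − 4² = 81 = 9² ⇒ 97 = 4² + 9².
  Combine using the Brahmagupta–Fibonacci identity (a² + b²)(c² + d²) = (ac − bd)² + (ad + bc)² = (ac + bd)² + (ad − bc)²:
  5 · 73 = 365: from (1² + 2²)(3² + 8²), take (1·3 − 2·8, 1·8 + 2·3) = (3 − 16, 8 + 6) = (-13, 14); dropping signs (only squares matter) gives (13, 14); check 13² + 14² = 169 + 196 = 365 ✓.
  365 · 97 = 35405: from (13² + 14²)(4² + 9²), take (13·4 − 14·9, 13·9 + 14·4) = (52 − 126, 117 + 56) = (-74, 173); dropping signs (only squares matter) gives (74, 173); check 74² + 173² = 5476 + 29929 = 35405 ✓.
  Scale by k = 2: (2·74, 2·173) = (148, 346).
Step 4: Order so x ≤ y and verify: 148² + 346² = 21904 + 119716 = 141620 = n. ✓

n = 141620 = 148² + 346² (one valid representation with x ≤ y).


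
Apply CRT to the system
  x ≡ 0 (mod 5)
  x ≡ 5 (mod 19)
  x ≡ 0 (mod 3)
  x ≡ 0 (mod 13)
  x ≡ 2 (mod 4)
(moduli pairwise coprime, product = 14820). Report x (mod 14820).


Product of moduli M = 5 · 19 · 3 · 13 · 4 = 14820.
Merge one congruence at a time:
  Start: x ≡ 0 (mod 5).
  Combine with x ≡ 5 (mod 19); new modulus lcm = 95.
    Write x = 0 + 5·t and substitute into x ≡ 5 (mod 19): 5·t ≡ 5 − 0 = 5 (mod 19).
    The inverse of 5 mod 19 is 4 (since 5·4 = 20 = 1·19 + 1), so t ≡ 4·5 = 20 ≡ 1 (mod 19).
    Then x = 0 + 5·1 = 5, valid modulo lcm(5, 19) = 95: x ≡ 5 (mod 95).
  Combine with x ≡ 0 (mod 3); new modulus lcm = 285.
    Write x = 5 + 95·t and substitute into x ≡ 0 (mod 3): 95·t ≡ 0 − 5 = -5 (mod 3).
    Reduce coefficients mod 3: 2·t ≡ 1 (mod 3).
    The inverse of 2 mod 3 is 2 (since 2·2 = 4 = 1·3 + 1), so t ≡ 2·1 = 2 ≡ 2 (mod 3).
    Then x = 5 + 95·2 = 195, valid modulo lcm(95, 3) = 285: x ≡ 195 (mod 285).
  Combine with x ≡ 0 (mod 13); new modulus lcm = 3705.
    Write x = 195 + 285·t and substitute into x ≡ 0 (mod 13): 285·t ≡ 0 − 195 = -195 (mod 13).
    Reduce coefficients mod 13: 12·t ≡ 0 (mod 13).
    The inverse of 12 mod 13 is 12 (since 12·12 = 144 = 11·13 + 1), so t ≡ 12·0 = 0 ≡ 0 (mod 13).
    Then x = 195 + 285·0 = 195, valid modulo lcm(285, 13) = 3705: x ≡ 195 (mod 3705).
  Combine with x ≡ 2 (mod 4); new modulus lcm = 14820.
    Write x = 195 + 3705·t and substitute into x ≡ 2 (mod 4): 3705·t ≡ 2 − 195 = -193 (mod 4).
    Reduce coefficients mod 4: 1·t ≡ 3 (mod 4).
    So t ≡ 3 (mod 4).
    Then x = 195 + 3705·3 = 11310, valid modulo lcm(3705, 4) = 14820: x ≡ 11310 (mod 14820).
Verify against each original: 11310 mod 5 = 0, 11310 mod 19 = 5, 11310 mod 3 = 0, 11310 mod 13 = 0, 11310 mod 4 = 2.

x ≡ 11310 (mod 14820).


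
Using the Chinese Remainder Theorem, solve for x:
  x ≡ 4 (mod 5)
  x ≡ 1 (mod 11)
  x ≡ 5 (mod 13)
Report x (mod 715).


Moduli 5, 11, 13 are pairwise coprime; by CRT there is a unique solution modulo M = 5 · 11 · 13 = 715.
Solve pairwise, accumulating the modulus:
  Start with x ≡ 4 (mod 5).
  Combine with x ≡ 1 (mod 11): since gcd(5, 11) = 1, we get a unique residue mod 55.
    Write x = 4 + 5·t and substitute into x ≡ 1 (mod 11): 5·t ≡ 1 − 4 = -3 (mod 11).
    Reduce coefficients mod 11: 5·t ≡ 8 (mod 11).
    The inverse of 5 mod 11 is 9 (since 5·9 = 45 = 4·11 + 1), so t ≡ 9·8 = 72 ≡ 6 (mod 11).
    Then x = 4 + 5·6 = 34, valid modulo lcm(5, 11) = 55: x ≡ 34 (mod 55).
  Combine with x ≡ 5 (mod 13): since gcd(55, 13) = 1, we get a unique residue mod 715.
    Write x = 34 + 55·t and substitute into x ≡ 5 (mod 13): 55·t ≡ 5 − 34 = -29 (mod 13).
    Reduce coefficients mod 13: 3·t ≡ 10 (mod 13).
    The inverse of 3 mod 13 is 9 (since 3·9 = 27 = 2·13 + 1), so t ≡ 9·10 = 90 ≡ 12 (mod 13).
    Then x = 34 + 55·12 = 694, valid modulo lcm(55, 13) = 715: x ≡ 694 (mod 715).
Verify: 694 mod 5 = 4 ✓, 694 mod 11 = 1 ✓, 694 mod 13 = 5 ✓.

x ≡ 694 (mod 715).


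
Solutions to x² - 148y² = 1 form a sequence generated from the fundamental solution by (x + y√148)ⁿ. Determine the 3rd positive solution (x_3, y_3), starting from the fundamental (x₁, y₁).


Step 1: Find the fundamental solution (x₁, y₁) of x² - 148y² = 1.
  Expand √148 as a continued fraction. a₀ = ⌊√148⌋ = 12; iterate m_{k+1} = d_k·a_k − m_k, d_{k+1} = (148 − m_{k+1}²)/d_k, a_{k+1} = ⌊(a₀ + m_{k+1})/d_{k+1}⌋ (starting m₀ = 0, d₀ = 1), with convergents p_k = a_k·p_{k-1} + p_{k-2}, q_k = a_k·q_{k-1} + q_{k-2} (p₋₁ = 1, q₋₁ = 0):
  k = 0: a₀ = 12; p₀/q₀ = 12/1; p₀² − 148·q₀² = 144 − 148 = -4.
  k = 1: m = 12, d = 4, a = ⌊(12 + 12)/4⌋ = 6; p/q = (6·12 + 1)/(6·1 + 0) = 73/6; p² − 148·q² = 5329 − 5328 = 1.
  The first convergent with p² − 148·q² = 1 gives the fundamental solution (x₁, y₁) = (73, 6).
Step 2: Apply the recurrence (x_{n+1}, y_{n+1}) = (x₁x_n + 148y₁y_n, x₁y_n + y₁x_n) repeatedly.
  From (x_1, y_1) = (73, 6): x_2 = 73·73 + 148·6·6 = 10657; y_2 = 73·6 + 6·73 = 876.
  From (x_2, y_2) = (10657, 876): x_3 = 73·10657 + 148·6·876 = 1555849; y_3 = 73·876 + 6·10657 = 127890.
Step 3: Verify x_3² - 148·y_3² = 2420666110801 - 2420666110800 = 1 (should be 1). ✓

(x_1, y_1) = (73, 6); (x_3, y_3) = (1555849, 127890).


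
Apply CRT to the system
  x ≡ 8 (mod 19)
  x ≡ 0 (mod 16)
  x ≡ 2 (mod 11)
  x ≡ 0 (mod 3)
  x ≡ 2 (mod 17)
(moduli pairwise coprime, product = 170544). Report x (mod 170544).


Product of moduli M = 19 · 16 · 11 · 3 · 17 = 170544.
Merge one congruence at a time:
  Start: x ≡ 8 (mod 19).
  Combine with x ≡ 0 (mod 16); new modulus lcm = 304.
    Write x = 8 + 19·t and substitute into x ≡ 0 (mod 16): 19·t ≡ 0 − 8 = -8 (mod 16).
    Reduce coefficients mod 16: 3·t ≡ 8 (mod 16).
    The inverse of 3 mod 16 is 11 (since 3·11 = 33 = 2·16 + 1), so t ≡ 11·8 = 88 ≡ 8 (mod 16).
    Then x = 8 + 19·8 = 160, valid modulo lcm(19, 16) = 304: x ≡ 160 (mod 304).
  Combine with x ≡ 2 (mod 11); new modulus lcm = 3344.
    Write x = 160 + 304·t and substitute into x ≡ 2 (mod 11): 304·t ≡ 2 − 160 = -158 (mod 11).
    Reduce coefficients mod 11: 7·t ≡ 7 (mod 11).
    The inverse of 7 mod 11 is 8 (since 7·8 = 56 = 5·11 + 1), so t ≡ 8·7 = 56 ≡ 1 (mod 11).
    Then x = 160 + 304·1 = 464, valid modulo lcm(304, 11) = 3344: x ≡ 464 (mod 3344).
  Combine with x ≡ 0 (mod 3); new modulus lcm = 10032.
    Write x = 464 + 3344·t and substitute into x ≡ 0 (mod 3): 3344·t ≡ 0 − 464 = -464 (mod 3).
    Reduce coefficients mod 3: 2·t ≡ 1 (mod 3).
    The inverse of 2 mod 3 is 2 (since 2·2 = 4 = 1·3 + 1), so t ≡ 2·1 = 2 ≡ 2 (mod 3).
    Then x = 464 + 3344·2 = 7152, valid modulo lcm(3344, 3) = 10032: x ≡ 7152 (mod 10032).
  Combine with x ≡ 2 (mod 17); new modulus lcm = 170544.
    Write x = 7152 + 10032·t and substitute into x ≡ 2 (mod 17): 10032·t ≡ 2 − 7152 = -7150 (mod 17).
    Reduce coefficients mod 17: 2·t ≡ 7 (mod 17).
    The inverse of 2 mod 17 is 9 (since 2·9 = 18 = 1·17 + 1), so t ≡ 9·7 = 63 ≡ 12 (mod 17).
    Then x = 7152 + 10032·12 = 127536, valid modulo lcm(10032, 17) = 170544: x ≡ 127536 (mod 170544).
Verify against each original: 127536 mod 19 = 8, 127536 mod 16 = 0, 127536 mod 11 = 2, 127536 mod 3 = 0, 127536 mod 17 = 2.

x ≡ 127536 (mod 170544).


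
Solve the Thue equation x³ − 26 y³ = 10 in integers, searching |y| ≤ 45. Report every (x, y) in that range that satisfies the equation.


The equation is x³ - 26y³ = 10. For fixed y, x³ = 26·y³ + 10, so a solution requires the RHS to be a perfect cube.
Strategy: iterate y from -45 to 45, compute RHS = 26·y³ + 10, and check whether it is a (positive or negative) perfect cube.
Check small values of y:
  y = 0: RHS = 10 is not a perfect cube.
  y = 1: RHS = 36 is not a perfect cube.
  y = -1: RHS = -16 is not a perfect cube.
  y = 2: RHS = 218 is not a perfect cube.
  y = -2: RHS = -198 is not a perfect cube.
  y = 3: RHS = 712 is not a perfect cube.
  y = -3: RHS = -692 is not a perfect cube.
Continuing the search up to |y| = 45 finds no solutions either.
No (x, y) in the scanned range satisfies the equation.

No integer solutions with |y| ≤ 45.


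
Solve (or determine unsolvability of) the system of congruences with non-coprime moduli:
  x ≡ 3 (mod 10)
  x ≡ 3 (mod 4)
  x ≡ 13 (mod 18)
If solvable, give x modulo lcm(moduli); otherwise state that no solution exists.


Moduli 10, 4, 18 are not pairwise coprime, so CRT works modulo lcm(m_i) when all pairwise compatibility conditions hold.
Pairwise compatibility: gcd(m_i, m_j) must divide a_i - a_j for every pair.
Merge one congruence at a time:
  Start: x ≡ 3 (mod 10).
  Combine with x ≡ 3 (mod 4): gcd(10, 4) = 2; 3 - 3 = 0, which IS divisible by 2, so compatible.
    Write x = 3 + 10·t and substitute into x ≡ 3 (mod 4): 10·t ≡ 3 − 3 = 0 (mod 4).
    Divide the congruence (and modulus) by g = 2: 5·t ≡ 0 (mod 2).
    Reduce coefficients mod 2: 1·t ≡ 0 (mod 2).
    So t ≡ 0 (mod 2).
    Then x = 3 + 10·0 = 3, valid modulo lcm(10, 4) = 20: x ≡ 3 (mod 20).
  Combine with x ≡ 13 (mod 18): gcd(20, 18) = 2; 13 - 3 = 10, which IS divisible by 2, so compatible.
    Write x = 3 + 20·t and substitute into x ≡ 13 (mod 18): 20·t ≡ 13 − 3 = 10 (mod 18).
    Divide the congruence (and modulus) by g = 2: 10·t ≡ 5 (mod 9).
    Reduce coefficients mod 9: 1·t ≡ 5 (mod 9).
    So t ≡ 5 (mod 9).
    Then x = 3 + 20·5 = 103, valid modulo lcm(20, 18) = 180: x ≡ 103 (mod 180).
Verify: 103 mod 10 = 3, 103 mod 4 = 3, 103 mod 18 = 13.

x ≡ 103 (mod 180).


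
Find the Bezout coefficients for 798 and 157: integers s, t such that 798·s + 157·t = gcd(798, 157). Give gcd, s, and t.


Euclidean algorithm on (798, 157) — divide until remainder is 0:
  798 = 5 · 157 + 13
  157 = 12 · 13 + 1
  13 = 13 · 1 + 0
gcd(798, 157) = 1.
Track Bezout coefficients alongside the remainders: start with r₀ = 798 = a·1 + b·0 (s = 1, t = 0) and r₁ = 157 = a·0 + b·1 (s = 0, t = 1); each new remainder r_{k+1} = r_{k-1} − q_k·r_k inherits s_{k+1} = s_{k-1} − q_k·s_k, t_{k+1} = t_{k-1} − q_k·t_k, so r_k = a·s_k + b·t_k at every step:
  q = 5: r = 13, s = 1 − 5·0 = 1, t = 0 − 5·1 = -5  (check: 798·1 + 157·(-5) = 13)
  q = 12: r = 1, s = 0 − 12·1 = -12, t = 1 − 12·(-5) = 61  (check: 798·(-12) + 157·61 = 1)
The row with r = 1 (the gcd) gives the Bezout coefficients s = -12, t = 61.
Result: 798 · (-12) + 157 · (61) = 1.

gcd(798, 157) = 1; s = -12, t = 61 (check: 798·(-12) + 157·61 = 1).


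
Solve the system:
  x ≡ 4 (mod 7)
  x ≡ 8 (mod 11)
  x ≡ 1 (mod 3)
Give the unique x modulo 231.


Moduli 7, 11, 3 are pairwise coprime; by CRT there is a unique solution modulo M = 7 · 11 · 3 = 231.
Solve pairwise, accumulating the modulus:
  Start with x ≡ 4 (mod 7).
  Combine with x ≡ 8 (mod 11): since gcd(7, 11) = 1, we get a unique residue mod 77.
    Write x = 4 + 7·t and substitute into x ≡ 8 (mod 11): 7·t ≡ 8 − 4 = 4 (mod 11).
    The inverse of 7 mod 11 is 8 (since 7·8 = 56 = 5·11 + 1), so t ≡ 8·4 = 32 ≡ 10 (mod 11).
    Then x = 4 + 7·10 = 74, valid modulo lcm(7, 11) = 77: x ≡ 74 (mod 77).
  Combine with x ≡ 1 (mod 3): since gcd(77, 3) = 1, we get a unique residue mod 231.
    Write x = 74 + 77·t and substitute into x ≡ 1 (mod 3): 77·t ≡ 1 − 74 = -73 (mod 3).
    Reduce coefficients mod 3: 2·t ≡ 2 (mod 3).
    The inverse of 2 mod 3 is 2 (since 2·2 = 4 = 1·3 + 1), so t ≡ 2·2 = 4 ≡ 1 (mod 3).
    Then x = 74 + 77·1 = 151, valid modulo lcm(77, 3) = 231: x ≡ 151 (mod 231).
Verify: 151 mod 7 = 4 ✓, 151 mod 11 = 8 ✓, 151 mod 3 = 1 ✓.

x ≡ 151 (mod 231).
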